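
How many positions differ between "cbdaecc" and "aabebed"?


Comparing "cbdaecc" and "aabebed" position by position:
  Position 0: 'c' vs 'a' => DIFFER
  Position 1: 'b' vs 'a' => DIFFER
  Position 2: 'd' vs 'b' => DIFFER
  Position 3: 'a' vs 'e' => DIFFER
  Position 4: 'e' vs 'b' => DIFFER
  Position 5: 'c' vs 'e' => DIFFER
  Position 6: 'c' vs 'd' => DIFFER
Positions that differ: 7

7


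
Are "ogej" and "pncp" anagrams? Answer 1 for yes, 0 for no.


Strings: "ogej", "pncp"
Sorted first:  egjo
Sorted second: cnpp
Differ at position 0: 'e' vs 'c' => not anagrams

0


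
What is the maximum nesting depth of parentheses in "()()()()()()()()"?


Input: "()()()()()()()()"
Tracking depth:
  Position 0 '(': depth becomes 1
  Position 1 ')': depth becomes 0
  Position 2 '(': depth becomes 1
  Position 3 ')': depth becomes 0
  Position 4 '(': depth becomes 1
  Position 5 ')': depth becomes 0
  Position 6 '(': depth becomes 1
  Position 7 ')': depth becomes 0
  Position 8 '(': depth becomes 1
  Position 9 ')': depth becomes 0
  Position 10 '(': depth becomes 1
  Position 11 ')': depth becomes 0
  Position 12 '(': depth becomes 1
  Position 13 ')': depth becomes 0
  Position 14 '(': depth becomes 1
  Position 15 ')': depth becomes 0
Maximum depth reached: 1

1


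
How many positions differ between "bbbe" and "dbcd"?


Comparing "bbbe" and "dbcd" position by position:
  Position 0: 'b' vs 'd' => DIFFER
  Position 1: 'b' vs 'b' => same
  Position 2: 'b' vs 'c' => DIFFER
  Position 3: 'e' vs 'd' => DIFFER
Positions that differ: 3

3


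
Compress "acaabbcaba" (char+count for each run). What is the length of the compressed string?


Input: acaabbcaba
Runs:
  'a' x 1 => "a1"
  'c' x 1 => "c1"
  'a' x 2 => "a2"
  'b' x 2 => "b2"
  'c' x 1 => "c1"
  'a' x 1 => "a1"
  'b' x 1 => "b1"
  'a' x 1 => "a1"
Compressed: "a1c1a2b2c1a1b1a1"
Compressed length: 16

16


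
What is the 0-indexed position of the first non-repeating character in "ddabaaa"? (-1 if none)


Input: ddabaaa
Character frequencies:
  'a': 4
  'b': 1
  'd': 2
Scanning left to right for freq == 1:
  Position 0 ('d'): freq=2, skip
  Position 1 ('d'): freq=2, skip
  Position 2 ('a'): freq=4, skip
  Position 3 ('b'): unique! => answer = 3

3


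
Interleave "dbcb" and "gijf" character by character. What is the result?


Interleaving "dbcb" and "gijf":
  Position 0: 'd' from first, 'g' from second => "dg"
  Position 1: 'b' from first, 'i' from second => "bi"
  Position 2: 'c' from first, 'j' from second => "cj"
  Position 3: 'b' from first, 'f' from second => "bf"
Result: dgbicjbf

dgbicjbf


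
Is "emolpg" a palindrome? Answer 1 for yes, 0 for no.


Input: emolpg
Reversed: gplome
  Compare pos 0 ('e') with pos 5 ('g'): MISMATCH
  Compare pos 1 ('m') with pos 4 ('p'): MISMATCH
  Compare pos 2 ('o') with pos 3 ('l'): MISMATCH
Result: not a palindrome

0


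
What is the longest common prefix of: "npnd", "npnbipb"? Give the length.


Words: npnd, npnbipb
  Position 0: all 'n' => match
  Position 1: all 'p' => match
  Position 2: all 'n' => match
  Position 3: ('d', 'b') => mismatch, stop
LCP = "npn" (length 3)

3


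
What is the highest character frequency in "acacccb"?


Input: acacccb
Character counts:
  'a': 2
  'b': 1
  'c': 4
Maximum frequency: 4

4


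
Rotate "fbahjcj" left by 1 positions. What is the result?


Input: "fbahjcj", rotate left by 1
First 1 characters: "f"
Remaining characters: "bahjcj"
Concatenate remaining + first: "bahjcj" + "f" = "bahjcjf"

bahjcjf


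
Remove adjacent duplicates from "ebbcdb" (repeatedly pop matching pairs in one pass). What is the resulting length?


Input: ebbcdb
Stack-based adjacent duplicate removal:
  Read 'e': push. Stack: e
  Read 'b': push. Stack: eb
  Read 'b': matches stack top 'b' => pop. Stack: e
  Read 'c': push. Stack: ec
  Read 'd': push. Stack: ecd
  Read 'b': push. Stack: ecdb
Final stack: "ecdb" (length 4)

4


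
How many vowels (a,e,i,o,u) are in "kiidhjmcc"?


Input: kiidhjmcc
Checking each character:
  'k' at position 0: consonant
  'i' at position 1: vowel (running total: 1)
  'i' at position 2: vowel (running total: 2)
  'd' at position 3: consonant
  'h' at position 4: consonant
  'j' at position 5: consonant
  'm' at position 6: consonant
  'c' at position 7: consonant
  'c' at position 8: consonant
Total vowels: 2

2


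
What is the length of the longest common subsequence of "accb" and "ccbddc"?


LCS of "accb" and "ccbddc"
DP table:
           c    c    b    d    d    c
      0    0    0    0    0    0    0
  a   0    0    0    0    0    0    0
  c   0    1    1    1    1    1    1
  c   0    1    2    2    2    2    2
  b   0    1    2    3    3    3    3
LCS length = dp[4][6] = 3

3


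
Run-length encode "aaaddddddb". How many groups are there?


Input: aaaddddddb
Scanning for consecutive runs:
  Group 1: 'a' x 3 (positions 0-2)
  Group 2: 'd' x 6 (positions 3-8)
  Group 3: 'b' x 1 (positions 9-9)
Total groups: 3

3


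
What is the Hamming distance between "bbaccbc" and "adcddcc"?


Comparing "bbaccbc" and "adcddcc" position by position:
  Position 0: 'b' vs 'a' => differ
  Position 1: 'b' vs 'd' => differ
  Position 2: 'a' vs 'c' => differ
  Position 3: 'c' vs 'd' => differ
  Position 4: 'c' vs 'd' => differ
  Position 5: 'b' vs 'c' => differ
  Position 6: 'c' vs 'c' => same
Total differences (Hamming distance): 6

6


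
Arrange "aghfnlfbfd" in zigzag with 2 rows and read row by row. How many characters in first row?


Zigzag "aghfnlfbfd" into 2 rows:
Placing characters:
  'a' => row 0
  'g' => row 1
  'h' => row 0
  'f' => row 1
  'n' => row 0
  'l' => row 1
  'f' => row 0
  'b' => row 1
  'f' => row 0
  'd' => row 1
Rows:
  Row 0: "ahnff"
  Row 1: "gflbd"
First row length: 5

5


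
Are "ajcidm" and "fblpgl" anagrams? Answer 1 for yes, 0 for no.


Strings: "ajcidm", "fblpgl"
Sorted first:  acdijm
Sorted second: bfgllp
Differ at position 0: 'a' vs 'b' => not anagrams

0


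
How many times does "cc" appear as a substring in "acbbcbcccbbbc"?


Searching for "cc" in "acbbcbcccbbbc"
Scanning each position:
  Position 0: "ac" => no
  Position 1: "cb" => no
  Position 2: "bb" => no
  Position 3: "bc" => no
  Position 4: "cb" => no
  Position 5: "bc" => no
  Position 6: "cc" => MATCH
  Position 7: "cc" => MATCH
  Position 8: "cb" => no
  Position 9: "bb" => no
  Position 10: "bb" => no
  Position 11: "bc" => no
Total occurrences: 2

2


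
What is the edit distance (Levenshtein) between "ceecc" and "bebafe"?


Computing edit distance: "ceecc" -> "bebafe"
DP table:
           b    e    b    a    f    e
      0    1    2    3    4    5    6
  c   1    1    2    3    4    5    6
  e   2    2    1    2    3    4    5
  e   3    3    2    2    3    4    4
  c   4    4    3    3    3    4    5
  c   5    5    4    4    4    4    5
Edit distance = dp[5][6] = 5

5


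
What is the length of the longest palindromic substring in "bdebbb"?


Input: "bdebbb"
Checking substrings for palindromes:
  [3:6] "bbb" (len 3) => palindrome
  [3:5] "bb" (len 2) => palindrome
  [4:6] "bb" (len 2) => palindrome
Longest palindromic substring: "bbb" with length 3

3


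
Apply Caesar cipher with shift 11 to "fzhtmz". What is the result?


Caesar cipher: shift "fzhtmz" by 11
  'f' (pos 5) + 11 = pos 16 = 'q'
  'z' (pos 25) + 11 = pos 10 = 'k'
  'h' (pos 7) + 11 = pos 18 = 's'
  't' (pos 19) + 11 = pos 4 = 'e'
  'm' (pos 12) + 11 = pos 23 = 'x'
  'z' (pos 25) + 11 = pos 10 = 'k'
Result: qksexk

qksexk


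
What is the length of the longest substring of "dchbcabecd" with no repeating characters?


Input: "dchbcabecd"
Sliding window (track last position of each char):
  Position 0 ('d'): window [0,0] length 1 -- new best
  Position 1 ('c'): window [0,1] length 2 -- new best
  Position 2 ('h'): window [0,2] length 3 -- new best
  Position 3 ('b'): window [0,3] length 4 -- new best
  Position 4 ('c'): repeat (last at 1), move window start to 2
  Position 4 ('c'): window [2,4] length 3
  Position 5 ('a'): window [2,5] length 4
  Position 6 ('b'): repeat (last at 3), move window start to 4
  Position 6 ('b'): window [4,6] length 3
  Position 7 ('e'): window [4,7] length 4
  Position 8 ('c'): repeat (last at 4), move window start to 5
  Position 8 ('c'): window [5,8] length 4
  Position 9 ('d'): window [5,9] length 5 -- new best
Longest substring with no repeats: "abecd" with length 5

5


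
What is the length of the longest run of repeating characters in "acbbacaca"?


Input: "acbbacaca"
Scanning for longest run:
  Position 1 ('c'): new char, reset run to 1
  Position 2 ('b'): new char, reset run to 1
  Position 3 ('b'): continues run of 'b', length=2
  Position 4 ('a'): new char, reset run to 1
  Position 5 ('c'): new char, reset run to 1
  Position 6 ('a'): new char, reset run to 1
  Position 7 ('c'): new char, reset run to 1
  Position 8 ('a'): new char, reset run to 1
Longest run: 'b' with length 2

2


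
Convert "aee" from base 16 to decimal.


Input: "aee" in base 16
Positional expansion:
  Digit 'a' (value 10) x 16^2 = 2560
  Digit 'e' (value 14) x 16^1 = 224
  Digit 'e' (value 14) x 16^0 = 14
Sum = 2798

2798


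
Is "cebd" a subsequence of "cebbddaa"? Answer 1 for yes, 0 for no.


Check if "cebd" is a subsequence of "cebbddaa"
Greedy scan:
  Position 0 ('c'): matches sub[0] = 'c'
  Position 1 ('e'): matches sub[1] = 'e'
  Position 2 ('b'): matches sub[2] = 'b'
  Position 3 ('b'): no match needed
  Position 4 ('d'): matches sub[3] = 'd'
  Position 5 ('d'): no match needed
  Position 6 ('a'): no match needed
  Position 7 ('a'): no match needed
All 4 characters matched => is a subsequence

1


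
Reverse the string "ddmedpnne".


Input: ddmedpnne
Reading characters right to left:
  Position 8: 'e'
  Position 7: 'n'
  Position 6: 'n'
  Position 5: 'p'
  Position 4: 'd'
  Position 3: 'e'
  Position 2: 'm'
  Position 1: 'd'
  Position 0: 'd'
Reversed: ennpdemdd

ennpdemdd


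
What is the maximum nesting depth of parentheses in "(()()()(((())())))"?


Input: "(()()()(((())())))"
Tracking depth:
  Position 0 '(': depth becomes 1
  Position 1 '(': depth becomes 2
  Position 2 ')': depth becomes 1
  Position 3 '(': depth becomes 2
  Position 4 ')': depth becomes 1
  Position 5 '(': depth becomes 2
  Position 6 ')': depth becomes 1
  Position 7 '(': depth becomes 2
  Position 8 '(': depth becomes 3
  Position 9 '(': depth becomes 4
  Position 10 '(': depth becomes 5
  Position 11 ')': depth becomes 4
  Position 12 ')': depth becomes 3
  Position 13 '(': depth becomes 4
  Position 14 ')': depth becomes 3
  Position 15 ')': depth becomes 2
  Position 16 ')': depth becomes 1
  Position 17 ')': depth becomes 0
Maximum depth reached: 5

5


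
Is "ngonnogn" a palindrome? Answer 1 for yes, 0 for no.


Input: ngonnogn
Reversed: ngonnogn
  Compare pos 0 ('n') with pos 7 ('n'): match
  Compare pos 1 ('g') with pos 6 ('g'): match
  Compare pos 2 ('o') with pos 5 ('o'): match
  Compare pos 3 ('n') with pos 4 ('n'): match
Result: palindrome

1


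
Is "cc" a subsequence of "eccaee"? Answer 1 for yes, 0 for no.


Check if "cc" is a subsequence of "eccaee"
Greedy scan:
  Position 0 ('e'): no match needed
  Position 1 ('c'): matches sub[0] = 'c'
  Position 2 ('c'): matches sub[1] = 'c'
  Position 3 ('a'): no match needed
  Position 4 ('e'): no match needed
  Position 5 ('e'): no match needed
All 2 characters matched => is a subsequence

1


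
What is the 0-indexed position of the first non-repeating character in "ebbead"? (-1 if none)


Input: ebbead
Character frequencies:
  'a': 1
  'b': 2
  'd': 1
  'e': 2
Scanning left to right for freq == 1:
  Position 0 ('e'): freq=2, skip
  Position 1 ('b'): freq=2, skip
  Position 2 ('b'): freq=2, skip
  Position 3 ('e'): freq=2, skip
  Position 4 ('a'): unique! => answer = 4

4


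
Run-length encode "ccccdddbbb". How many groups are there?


Input: ccccdddbbb
Scanning for consecutive runs:
  Group 1: 'c' x 4 (positions 0-3)
  Group 2: 'd' x 3 (positions 4-6)
  Group 3: 'b' x 3 (positions 7-9)
Total groups: 3

3


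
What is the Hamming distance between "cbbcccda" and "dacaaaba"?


Comparing "cbbcccda" and "dacaaaba" position by position:
  Position 0: 'c' vs 'd' => differ
  Position 1: 'b' vs 'a' => differ
  Position 2: 'b' vs 'c' => differ
  Position 3: 'c' vs 'a' => differ
  Position 4: 'c' vs 'a' => differ
  Position 5: 'c' vs 'a' => differ
  Position 6: 'd' vs 'b' => differ
  Position 7: 'a' vs 'a' => same
Total differences (Hamming distance): 7

7


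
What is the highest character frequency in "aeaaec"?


Input: aeaaec
Character counts:
  'a': 3
  'c': 1
  'e': 2
Maximum frequency: 3

3


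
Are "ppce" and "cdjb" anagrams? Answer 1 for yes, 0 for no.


Strings: "ppce", "cdjb"
Sorted first:  cepp
Sorted second: bcdj
Differ at position 0: 'c' vs 'b' => not anagrams

0


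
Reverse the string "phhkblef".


Input: phhkblef
Reading characters right to left:
  Position 7: 'f'
  Position 6: 'e'
  Position 5: 'l'
  Position 4: 'b'
  Position 3: 'k'
  Position 2: 'h'
  Position 1: 'h'
  Position 0: 'p'
Reversed: felbkhhp

felbkhhp


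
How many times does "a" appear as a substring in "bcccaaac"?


Searching for "a" in "bcccaaac"
Scanning each position:
  Position 0: "b" => no
  Position 1: "c" => no
  Position 2: "c" => no
  Position 3: "c" => no
  Position 4: "a" => MATCH
  Position 5: "a" => MATCH
  Position 6: "a" => MATCH
  Position 7: "c" => no
Total occurrences: 3

3


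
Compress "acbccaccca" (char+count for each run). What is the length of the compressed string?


Input: acbccaccca
Runs:
  'a' x 1 => "a1"
  'c' x 1 => "c1"
  'b' x 1 => "b1"
  'c' x 2 => "c2"
  'a' x 1 => "a1"
  'c' x 3 => "c3"
  'a' x 1 => "a1"
Compressed: "a1c1b1c2a1c3a1"
Compressed length: 14

14


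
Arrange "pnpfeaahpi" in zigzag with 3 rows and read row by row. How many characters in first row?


Zigzag "pnpfeaahpi" into 3 rows:
Placing characters:
  'p' => row 0
  'n' => row 1
  'p' => row 2
  'f' => row 1
  'e' => row 0
  'a' => row 1
  'a' => row 2
  'h' => row 1
  'p' => row 0
  'i' => row 1
Rows:
  Row 0: "pep"
  Row 1: "nfahi"
  Row 2: "pa"
First row length: 3

3


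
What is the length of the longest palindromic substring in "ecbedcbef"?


Input: "ecbedcbef"
Checking substrings for palindromes:
  No multi-char palindromic substrings found
Longest palindromic substring: "e" with length 1

1


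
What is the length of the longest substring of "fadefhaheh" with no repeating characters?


Input: "fadefhaheh"
Sliding window (track last position of each char):
  Position 0 ('f'): window [0,0] length 1 -- new best
  Position 1 ('a'): window [0,1] length 2 -- new best
  Position 2 ('d'): window [0,2] length 3 -- new best
  Position 3 ('e'): window [0,3] length 4 -- new best
  Position 4 ('f'): repeat (last at 0), move window start to 1
  Position 4 ('f'): window [1,4] length 4
  Position 5 ('h'): window [1,5] length 5 -- new best
  Position 6 ('a'): repeat (last at 1), move window start to 2
  Position 6 ('a'): window [2,6] length 5
  Position 7 ('h'): repeat (last at 5), move window start to 6
  Position 7 ('h'): window [6,7] length 2
  Position 8 ('e'): window [6,8] length 3
  Position 9 ('h'): repeat (last at 7), move window start to 8
  Position 9 ('h'): window [8,9] length 2
Longest substring with no repeats: "adefh" with length 5

5


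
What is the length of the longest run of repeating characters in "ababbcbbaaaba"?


Input: "ababbcbbaaaba"
Scanning for longest run:
  Position 1 ('b'): new char, reset run to 1
  Position 2 ('a'): new char, reset run to 1
  Position 3 ('b'): new char, reset run to 1
  Position 4 ('b'): continues run of 'b', length=2
  Position 5 ('c'): new char, reset run to 1
  Position 6 ('b'): new char, reset run to 1
  Position 7 ('b'): continues run of 'b', length=2
  Position 8 ('a'): new char, reset run to 1
  Position 9 ('a'): continues run of 'a', length=2
  Position 10 ('a'): continues run of 'a', length=3
  Position 11 ('b'): new char, reset run to 1
  Position 12 ('a'): new char, reset run to 1
Longest run: 'a' with length 3

3


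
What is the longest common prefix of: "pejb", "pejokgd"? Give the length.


Words: pejb, pejokgd
  Position 0: all 'p' => match
  Position 1: all 'e' => match
  Position 2: all 'j' => match
  Position 3: ('b', 'o') => mismatch, stop
LCP = "pej" (length 3)

3


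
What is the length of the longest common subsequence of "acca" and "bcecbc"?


LCS of "acca" and "bcecbc"
DP table:
           b    c    e    c    b    c
      0    0    0    0    0    0    0
  a   0    0    0    0    0    0    0
  c   0    0    1    1    1    1    1
  c   0    0    1    1    2    2    2
  a   0    0    1    1    2    2    2
LCS length = dp[4][6] = 2

2


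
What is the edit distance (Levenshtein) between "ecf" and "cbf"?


Computing edit distance: "ecf" -> "cbf"
DP table:
           c    b    f
      0    1    2    3
  e   1    1    2    3
  c   2    1    2    3
  f   3    2    2    2
Edit distance = dp[3][3] = 2

2


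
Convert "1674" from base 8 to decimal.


Input: "1674" in base 8
Positional expansion:
  Digit '1' (value 1) x 8^3 = 512
  Digit '6' (value 6) x 8^2 = 384
  Digit '7' (value 7) x 8^1 = 56
  Digit '4' (value 4) x 8^0 = 4
Sum = 956

956


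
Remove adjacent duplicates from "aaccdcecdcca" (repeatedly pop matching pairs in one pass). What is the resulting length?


Input: aaccdcecdcca
Stack-based adjacent duplicate removal:
  Read 'a': push. Stack: a
  Read 'a': matches stack top 'a' => pop. Stack: (empty)
  Read 'c': push. Stack: c
  Read 'c': matches stack top 'c' => pop. Stack: (empty)
  Read 'd': push. Stack: d
  Read 'c': push. Stack: dc
  Read 'e': push. Stack: dce
  Read 'c': push. Stack: dcec
  Read 'd': push. Stack: dcecd
  Read 'c': push. Stack: dcecdc
  Read 'c': matches stack top 'c' => pop. Stack: dcecd
  Read 'a': push. Stack: dcecda
Final stack: "dcecda" (length 6)

6


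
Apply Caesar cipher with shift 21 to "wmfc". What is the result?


Caesar cipher: shift "wmfc" by 21
  'w' (pos 22) + 21 = pos 17 = 'r'
  'm' (pos 12) + 21 = pos 7 = 'h'
  'f' (pos 5) + 21 = pos 0 = 'a'
  'c' (pos 2) + 21 = pos 23 = 'x'
Result: rhax

rhax


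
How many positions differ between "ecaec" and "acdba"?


Comparing "ecaec" and "acdba" position by position:
  Position 0: 'e' vs 'a' => DIFFER
  Position 1: 'c' vs 'c' => same
  Position 2: 'a' vs 'd' => DIFFER
  Position 3: 'e' vs 'b' => DIFFER
  Position 4: 'c' vs 'a' => DIFFER
Positions that differ: 4

4


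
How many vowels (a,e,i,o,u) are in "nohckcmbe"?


Input: nohckcmbe
Checking each character:
  'n' at position 0: consonant
  'o' at position 1: vowel (running total: 1)
  'h' at position 2: consonant
  'c' at position 3: consonant
  'k' at position 4: consonant
  'c' at position 5: consonant
  'm' at position 6: consonant
  'b' at position 7: consonant
  'e' at position 8: vowel (running total: 2)
Total vowels: 2

2


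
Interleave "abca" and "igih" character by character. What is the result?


Interleaving "abca" and "igih":
  Position 0: 'a' from first, 'i' from second => "ai"
  Position 1: 'b' from first, 'g' from second => "bg"
  Position 2: 'c' from first, 'i' from second => "ci"
  Position 3: 'a' from first, 'h' from second => "ah"
Result: aibgciah

aibgciah


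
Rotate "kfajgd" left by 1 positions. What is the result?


Input: "kfajgd", rotate left by 1
First 1 characters: "k"
Remaining characters: "fajgd"
Concatenate remaining + first: "fajgd" + "k" = "fajgdk"

fajgdk


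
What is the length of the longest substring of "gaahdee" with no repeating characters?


Input: "gaahdee"
Sliding window (track last position of each char):
  Position 0 ('g'): window [0,0] length 1 -- new best
  Position 1 ('a'): window [0,1] length 2 -- new best
  Position 2 ('a'): repeat (last at 1), move window start to 2
  Position 2 ('a'): window [2,2] length 1
  Position 3 ('h'): window [2,3] length 2
  Position 4 ('d'): window [2,4] length 3 -- new best
  Position 5 ('e'): window [2,5] length 4 -- new best
  Position 6 ('e'): repeat (last at 5), move window start to 6
  Position 6 ('e'): window [6,6] length 1
Longest substring with no repeats: "ahde" with length 4

4


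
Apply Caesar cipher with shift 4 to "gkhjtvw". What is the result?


Caesar cipher: shift "gkhjtvw" by 4
  'g' (pos 6) + 4 = pos 10 = 'k'
  'k' (pos 10) + 4 = pos 14 = 'o'
  'h' (pos 7) + 4 = pos 11 = 'l'
  'j' (pos 9) + 4 = pos 13 = 'n'
  't' (pos 19) + 4 = pos 23 = 'x'
  'v' (pos 21) + 4 = pos 25 = 'z'
  'w' (pos 22) + 4 = pos 0 = 'a'
Result: kolnxza

kolnxza


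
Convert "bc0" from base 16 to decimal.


Input: "bc0" in base 16
Positional expansion:
  Digit 'b' (value 11) x 16^2 = 2816
  Digit 'c' (value 12) x 16^1 = 192
  Digit '0' (value 0) x 16^0 = 0
Sum = 3008

3008


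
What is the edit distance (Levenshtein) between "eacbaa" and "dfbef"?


Computing edit distance: "eacbaa" -> "dfbef"
DP table:
           d    f    b    e    f
      0    1    2    3    4    5
  e   1    1    2    3    3    4
  a   2    2    2    3    4    4
  c   3    3    3    3    4    5
  b   4    4    4    3    4    5
  a   5    5    5    4    4    5
  a   6    6    6    5    5    5
Edit distance = dp[6][5] = 5

5


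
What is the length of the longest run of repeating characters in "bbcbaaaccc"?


Input: "bbcbaaaccc"
Scanning for longest run:
  Position 1 ('b'): continues run of 'b', length=2
  Position 2 ('c'): new char, reset run to 1
  Position 3 ('b'): new char, reset run to 1
  Position 4 ('a'): new char, reset run to 1
  Position 5 ('a'): continues run of 'a', length=2
  Position 6 ('a'): continues run of 'a', length=3
  Position 7 ('c'): new char, reset run to 1
  Position 8 ('c'): continues run of 'c', length=2
  Position 9 ('c'): continues run of 'c', length=3
Longest run: 'a' with length 3

3


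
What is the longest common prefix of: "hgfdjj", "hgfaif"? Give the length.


Words: hgfdjj, hgfaif
  Position 0: all 'h' => match
  Position 1: all 'g' => match
  Position 2: all 'f' => match
  Position 3: ('d', 'a') => mismatch, stop
LCP = "hgf" (length 3)

3


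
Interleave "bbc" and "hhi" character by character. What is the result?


Interleaving "bbc" and "hhi":
  Position 0: 'b' from first, 'h' from second => "bh"
  Position 1: 'b' from first, 'h' from second => "bh"
  Position 2: 'c' from first, 'i' from second => "ci"
Result: bhbhci

bhbhci


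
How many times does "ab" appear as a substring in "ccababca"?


Searching for "ab" in "ccababca"
Scanning each position:
  Position 0: "cc" => no
  Position 1: "ca" => no
  Position 2: "ab" => MATCH
  Position 3: "ba" => no
  Position 4: "ab" => MATCH
  Position 5: "bc" => no
  Position 6: "ca" => no
Total occurrences: 2

2


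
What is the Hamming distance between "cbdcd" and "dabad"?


Comparing "cbdcd" and "dabad" position by position:
  Position 0: 'c' vs 'd' => differ
  Position 1: 'b' vs 'a' => differ
  Position 2: 'd' vs 'b' => differ
  Position 3: 'c' vs 'a' => differ
  Position 4: 'd' vs 'd' => same
Total differences (Hamming distance): 4

4


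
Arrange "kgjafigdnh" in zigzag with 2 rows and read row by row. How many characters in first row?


Zigzag "kgjafigdnh" into 2 rows:
Placing characters:
  'k' => row 0
  'g' => row 1
  'j' => row 0
  'a' => row 1
  'f' => row 0
  'i' => row 1
  'g' => row 0
  'd' => row 1
  'n' => row 0
  'h' => row 1
Rows:
  Row 0: "kjfgn"
  Row 1: "gaidh"
First row length: 5

5


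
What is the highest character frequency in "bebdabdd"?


Input: bebdabdd
Character counts:
  'a': 1
  'b': 3
  'd': 3
  'e': 1
Maximum frequency: 3

3


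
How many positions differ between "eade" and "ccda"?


Comparing "eade" and "ccda" position by position:
  Position 0: 'e' vs 'c' => DIFFER
  Position 1: 'a' vs 'c' => DIFFER
  Position 2: 'd' vs 'd' => same
  Position 3: 'e' vs 'a' => DIFFER
Positions that differ: 3

3


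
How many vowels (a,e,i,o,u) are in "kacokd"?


Input: kacokd
Checking each character:
  'k' at position 0: consonant
  'a' at position 1: vowel (running total: 1)
  'c' at position 2: consonant
  'o' at position 3: vowel (running total: 2)
  'k' at position 4: consonant
  'd' at position 5: consonant
Total vowels: 2

2


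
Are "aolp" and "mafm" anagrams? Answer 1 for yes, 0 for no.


Strings: "aolp", "mafm"
Sorted first:  alop
Sorted second: afmm
Differ at position 1: 'l' vs 'f' => not anagrams

0


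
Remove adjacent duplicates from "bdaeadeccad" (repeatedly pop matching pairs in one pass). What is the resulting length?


Input: bdaeadeccad
Stack-based adjacent duplicate removal:
  Read 'b': push. Stack: b
  Read 'd': push. Stack: bd
  Read 'a': push. Stack: bda
  Read 'e': push. Stack: bdae
  Read 'a': push. Stack: bdaea
  Read 'd': push. Stack: bdaead
  Read 'e': push. Stack: bdaeade
  Read 'c': push. Stack: bdaeadec
  Read 'c': matches stack top 'c' => pop. Stack: bdaeade
  Read 'a': push. Stack: bdaeadea
  Read 'd': push. Stack: bdaeadead
Final stack: "bdaeadead" (length 9)

9


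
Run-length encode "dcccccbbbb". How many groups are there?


Input: dcccccbbbb
Scanning for consecutive runs:
  Group 1: 'd' x 1 (positions 0-0)
  Group 2: 'c' x 5 (positions 1-5)
  Group 3: 'b' x 4 (positions 6-9)
Total groups: 3

3


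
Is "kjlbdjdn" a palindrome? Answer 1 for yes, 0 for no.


Input: kjlbdjdn
Reversed: ndjdbljk
  Compare pos 0 ('k') with pos 7 ('n'): MISMATCH
  Compare pos 1 ('j') with pos 6 ('d'): MISMATCH
  Compare pos 2 ('l') with pos 5 ('j'): MISMATCH
  Compare pos 3 ('b') with pos 4 ('d'): MISMATCH
Result: not a palindrome

0


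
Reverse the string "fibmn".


Input: fibmn
Reading characters right to left:
  Position 4: 'n'
  Position 3: 'm'
  Position 2: 'b'
  Position 1: 'i'
  Position 0: 'f'
Reversed: nmbif

nmbif


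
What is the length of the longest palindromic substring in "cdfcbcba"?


Input: "cdfcbcba"
Checking substrings for palindromes:
  [3:6] "cbc" (len 3) => palindrome
  [4:7] "bcb" (len 3) => palindrome
Longest palindromic substring: "cbc" with length 3

3


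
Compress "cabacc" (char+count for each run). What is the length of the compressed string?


Input: cabacc
Runs:
  'c' x 1 => "c1"
  'a' x 1 => "a1"
  'b' x 1 => "b1"
  'a' x 1 => "a1"
  'c' x 2 => "c2"
Compressed: "c1a1b1a1c2"
Compressed length: 10

10


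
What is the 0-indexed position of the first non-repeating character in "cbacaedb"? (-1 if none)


Input: cbacaedb
Character frequencies:
  'a': 2
  'b': 2
  'c': 2
  'd': 1
  'e': 1
Scanning left to right for freq == 1:
  Position 0 ('c'): freq=2, skip
  Position 1 ('b'): freq=2, skip
  Position 2 ('a'): freq=2, skip
  Position 3 ('c'): freq=2, skip
  Position 4 ('a'): freq=2, skip
  Position 5 ('e'): unique! => answer = 5

5


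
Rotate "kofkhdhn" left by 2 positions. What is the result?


Input: "kofkhdhn", rotate left by 2
First 2 characters: "ko"
Remaining characters: "fkhdhn"
Concatenate remaining + first: "fkhdhn" + "ko" = "fkhdhnko"

fkhdhnko


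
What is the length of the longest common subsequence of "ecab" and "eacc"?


LCS of "ecab" and "eacc"
DP table:
           e    a    c    c
      0    0    0    0    0
  e   0    1    1    1    1
  c   0    1    1    2    2
  a   0    1    2    2    2
  b   0    1    2    2    2
LCS length = dp[4][4] = 2

2


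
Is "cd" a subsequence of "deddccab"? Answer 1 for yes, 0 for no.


Check if "cd" is a subsequence of "deddccab"
Greedy scan:
  Position 0 ('d'): no match needed
  Position 1 ('e'): no match needed
  Position 2 ('d'): no match needed
  Position 3 ('d'): no match needed
  Position 4 ('c'): matches sub[0] = 'c'
  Position 5 ('c'): no match needed
  Position 6 ('a'): no match needed
  Position 7 ('b'): no match needed
Only matched 1/2 characters => not a subsequence

0


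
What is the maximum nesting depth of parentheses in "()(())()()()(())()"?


Input: "()(())()()()(())()"
Tracking depth:
  Position 0 '(': depth becomes 1
  Position 1 ')': depth becomes 0
  Position 2 '(': depth becomes 1
  Position 3 '(': depth becomes 2
  Position 4 ')': depth becomes 1
  Position 5 ')': depth becomes 0
  Position 6 '(': depth becomes 1
  Position 7 ')': depth becomes 0
  Position 8 '(': depth becomes 1
  Position 9 ')': depth becomes 0
  Position 10 '(': depth becomes 1
  Position 11 ')': depth becomes 0
  Position 12 '(': depth becomes 1
  Position 13 '(': depth becomes 2
  Position 14 ')': depth becomes 1
  Position 15 ')': depth becomes 0
  Position 16 '(': depth becomes 1
  Position 17 ')': depth becomes 0
Maximum depth reached: 2

2


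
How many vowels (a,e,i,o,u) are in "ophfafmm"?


Input: ophfafmm
Checking each character:
  'o' at position 0: vowel (running total: 1)
  'p' at position 1: consonant
  'h' at position 2: consonant
  'f' at position 3: consonant
  'a' at position 4: vowel (running total: 2)
  'f' at position 5: consonant
  'm' at position 6: consonant
  'm' at position 7: consonant
Total vowels: 2

2


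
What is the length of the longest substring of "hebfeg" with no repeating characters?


Input: "hebfeg"
Sliding window (track last position of each char):
  Position 0 ('h'): window [0,0] length 1 -- new best
  Position 1 ('e'): window [0,1] length 2 -- new best
  Position 2 ('b'): window [0,2] length 3 -- new best
  Position 3 ('f'): window [0,3] length 4 -- new best
  Position 4 ('e'): repeat (last at 1), move window start to 2
  Position 4 ('e'): window [2,4] length 3
  Position 5 ('g'): window [2,5] length 4
Longest substring with no repeats: "hebf" with length 4

4


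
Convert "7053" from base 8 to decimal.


Input: "7053" in base 8
Positional expansion:
  Digit '7' (value 7) x 8^3 = 3584
  Digit '0' (value 0) x 8^2 = 0
  Digit '5' (value 5) x 8^1 = 40
  Digit '3' (value 3) x 8^0 = 3
Sum = 3627

3627


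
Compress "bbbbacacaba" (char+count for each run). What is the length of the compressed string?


Input: bbbbacacaba
Runs:
  'b' x 4 => "b4"
  'a' x 1 => "a1"
  'c' x 1 => "c1"
  'a' x 1 => "a1"
  'c' x 1 => "c1"
  'a' x 1 => "a1"
  'b' x 1 => "b1"
  'a' x 1 => "a1"
Compressed: "b4a1c1a1c1a1b1a1"
Compressed length: 16

16


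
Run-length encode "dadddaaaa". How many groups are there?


Input: dadddaaaa
Scanning for consecutive runs:
  Group 1: 'd' x 1 (positions 0-0)
  Group 2: 'a' x 1 (positions 1-1)
  Group 3: 'd' x 3 (positions 2-4)
  Group 4: 'a' x 4 (positions 5-8)
Total groups: 4

4


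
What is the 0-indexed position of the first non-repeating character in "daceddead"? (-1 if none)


Input: daceddead
Character frequencies:
  'a': 2
  'c': 1
  'd': 4
  'e': 2
Scanning left to right for freq == 1:
  Position 0 ('d'): freq=4, skip
  Position 1 ('a'): freq=2, skip
  Position 2 ('c'): unique! => answer = 2

2


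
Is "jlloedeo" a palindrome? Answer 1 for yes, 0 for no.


Input: jlloedeo
Reversed: oedeollj
  Compare pos 0 ('j') with pos 7 ('o'): MISMATCH
  Compare pos 1 ('l') with pos 6 ('e'): MISMATCH
  Compare pos 2 ('l') with pos 5 ('d'): MISMATCH
  Compare pos 3 ('o') with pos 4 ('e'): MISMATCH
Result: not a palindrome

0


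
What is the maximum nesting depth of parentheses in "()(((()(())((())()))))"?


Input: "()(((()(())((())()))))"
Tracking depth:
  Position 0 '(': depth becomes 1
  Position 1 ')': depth becomes 0
  Position 2 '(': depth becomes 1
  Position 3 '(': depth becomes 2
  Position 4 '(': depth becomes 3
  Position 5 '(': depth becomes 4
  Position 6 ')': depth becomes 3
  Position 7 '(': depth becomes 4
  Position 8 '(': depth becomes 5
  Position 9 ')': depth becomes 4
  Position 10 ')': depth becomes 3
  Position 11 '(': depth becomes 4
  Position 12 '(': depth becomes 5
  Position 13 '(': depth becomes 6
  Position 14 ')': depth becomes 5
  Position 15 ')': depth becomes 4
  Position 16 '(': depth becomes 5
  Position 17 ')': depth becomes 4
  Position 18 ')': depth becomes 3
  Position 19 ')': depth becomes 2
  Position 20 ')': depth becomes 1
  Position 21 ')': depth becomes 0
Maximum depth reached: 6

6


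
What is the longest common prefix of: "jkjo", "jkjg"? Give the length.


Words: jkjo, jkjg
  Position 0: all 'j' => match
  Position 1: all 'k' => match
  Position 2: all 'j' => match
  Position 3: ('o', 'g') => mismatch, stop
LCP = "jkj" (length 3)

3


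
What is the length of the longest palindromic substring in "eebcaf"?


Input: "eebcaf"
Checking substrings for palindromes:
  [0:2] "ee" (len 2) => palindrome
Longest palindromic substring: "ee" with length 2

2


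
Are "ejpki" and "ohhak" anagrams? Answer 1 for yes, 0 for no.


Strings: "ejpki", "ohhak"
Sorted first:  eijkp
Sorted second: ahhko
Differ at position 0: 'e' vs 'a' => not anagrams

0


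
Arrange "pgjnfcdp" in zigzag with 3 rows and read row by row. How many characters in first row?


Zigzag "pgjnfcdp" into 3 rows:
Placing characters:
  'p' => row 0
  'g' => row 1
  'j' => row 2
  'n' => row 1
  'f' => row 0
  'c' => row 1
  'd' => row 2
  'p' => row 1
Rows:
  Row 0: "pf"
  Row 1: "gncp"
  Row 2: "jd"
First row length: 2

2


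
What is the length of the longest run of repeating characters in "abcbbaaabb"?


Input: "abcbbaaabb"
Scanning for longest run:
  Position 1 ('b'): new char, reset run to 1
  Position 2 ('c'): new char, reset run to 1
  Position 3 ('b'): new char, reset run to 1
  Position 4 ('b'): continues run of 'b', length=2
  Position 5 ('a'): new char, reset run to 1
  Position 6 ('a'): continues run of 'a', length=2
  Position 7 ('a'): continues run of 'a', length=3
  Position 8 ('b'): new char, reset run to 1
  Position 9 ('b'): continues run of 'b', length=2
Longest run: 'a' with length 3

3


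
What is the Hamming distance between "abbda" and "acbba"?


Comparing "abbda" and "acbba" position by position:
  Position 0: 'a' vs 'a' => same
  Position 1: 'b' vs 'c' => differ
  Position 2: 'b' vs 'b' => same
  Position 3: 'd' vs 'b' => differ
  Position 4: 'a' vs 'a' => same
Total differences (Hamming distance): 2

2


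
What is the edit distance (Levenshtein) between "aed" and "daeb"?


Computing edit distance: "aed" -> "daeb"
DP table:
           d    a    e    b
      0    1    2    3    4
  a   1    1    1    2    3
  e   2    2    2    1    2
  d   3    2    3    2    2
Edit distance = dp[3][4] = 2

2


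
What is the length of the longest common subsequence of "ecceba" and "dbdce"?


LCS of "ecceba" and "dbdce"
DP table:
           d    b    d    c    e
      0    0    0    0    0    0
  e   0    0    0    0    0    1
  c   0    0    0    0    1    1
  c   0    0    0    0    1    1
  e   0    0    0    0    1    2
  b   0    0    1    1    1    2
  a   0    0    1    1    1    2
LCS length = dp[6][5] = 2

2


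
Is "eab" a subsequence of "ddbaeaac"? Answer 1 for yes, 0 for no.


Check if "eab" is a subsequence of "ddbaeaac"
Greedy scan:
  Position 0 ('d'): no match needed
  Position 1 ('d'): no match needed
  Position 2 ('b'): no match needed
  Position 3 ('a'): no match needed
  Position 4 ('e'): matches sub[0] = 'e'
  Position 5 ('a'): matches sub[1] = 'a'
  Position 6 ('a'): no match needed
  Position 7 ('c'): no match needed
Only matched 2/3 characters => not a subsequence

0


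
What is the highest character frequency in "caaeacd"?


Input: caaeacd
Character counts:
  'a': 3
  'c': 2
  'd': 1
  'e': 1
Maximum frequency: 3

3


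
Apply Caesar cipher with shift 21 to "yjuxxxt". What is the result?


Caesar cipher: shift "yjuxxxt" by 21
  'y' (pos 24) + 21 = pos 19 = 't'
  'j' (pos 9) + 21 = pos 4 = 'e'
  'u' (pos 20) + 21 = pos 15 = 'p'
  'x' (pos 23) + 21 = pos 18 = 's'
  'x' (pos 23) + 21 = pos 18 = 's'
  'x' (pos 23) + 21 = pos 18 = 's'
  't' (pos 19) + 21 = pos 14 = 'o'
Result: tepssso

tepssso


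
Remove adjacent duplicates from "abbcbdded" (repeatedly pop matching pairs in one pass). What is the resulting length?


Input: abbcbdded
Stack-based adjacent duplicate removal:
  Read 'a': push. Stack: a
  Read 'b': push. Stack: ab
  Read 'b': matches stack top 'b' => pop. Stack: a
  Read 'c': push. Stack: ac
  Read 'b': push. Stack: acb
  Read 'd': push. Stack: acbd
  Read 'd': matches stack top 'd' => pop. Stack: acb
  Read 'e': push. Stack: acbe
  Read 'd': push. Stack: acbed
Final stack: "acbed" (length 5)

5


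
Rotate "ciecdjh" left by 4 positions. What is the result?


Input: "ciecdjh", rotate left by 4
First 4 characters: "ciec"
Remaining characters: "djh"
Concatenate remaining + first: "djh" + "ciec" = "djhciec"

djhciec


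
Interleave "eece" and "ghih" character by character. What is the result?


Interleaving "eece" and "ghih":
  Position 0: 'e' from first, 'g' from second => "eg"
  Position 1: 'e' from first, 'h' from second => "eh"
  Position 2: 'c' from first, 'i' from second => "ci"
  Position 3: 'e' from first, 'h' from second => "eh"
Result: egehcieh

egehcieh


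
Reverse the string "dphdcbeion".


Input: dphdcbeion
Reading characters right to left:
  Position 9: 'n'
  Position 8: 'o'
  Position 7: 'i'
  Position 6: 'e'
  Position 5: 'b'
  Position 4: 'c'
  Position 3: 'd'
  Position 2: 'h'
  Position 1: 'p'
  Position 0: 'd'
Reversed: noiebcdhpd

noiebcdhpd


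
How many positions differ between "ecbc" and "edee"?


Comparing "ecbc" and "edee" position by position:
  Position 0: 'e' vs 'e' => same
  Position 1: 'c' vs 'd' => DIFFER
  Position 2: 'b' vs 'e' => DIFFER
  Position 3: 'c' vs 'e' => DIFFER
Positions that differ: 3

3


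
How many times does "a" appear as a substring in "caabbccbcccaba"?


Searching for "a" in "caabbccbcccaba"
Scanning each position:
  Position 0: "c" => no
  Position 1: "a" => MATCH
  Position 2: "a" => MATCH
  Position 3: "b" => no
  Position 4: "b" => no
  Position 5: "c" => no
  Position 6: "c" => no
  Position 7: "b" => no
  Position 8: "c" => no
  Position 9: "c" => no
  Position 10: "c" => no
  Position 11: "a" => MATCH
  Position 12: "b" => no
  Position 13: "a" => MATCH
Total occurrences: 4

4


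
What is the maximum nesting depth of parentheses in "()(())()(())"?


Input: "()(())()(())"
Tracking depth:
  Position 0 '(': depth becomes 1
  Position 1 ')': depth becomes 0
  Position 2 '(': depth becomes 1
  Position 3 '(': depth becomes 2
  Position 4 ')': depth becomes 1
  Position 5 ')': depth becomes 0
  Position 6 '(': depth becomes 1
  Position 7 ')': depth becomes 0
  Position 8 '(': depth becomes 1
  Position 9 '(': depth becomes 2
  Position 10 ')': depth becomes 1
  Position 11 ')': depth becomes 0
Maximum depth reached: 2

2


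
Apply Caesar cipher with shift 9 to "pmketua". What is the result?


Caesar cipher: shift "pmketua" by 9
  'p' (pos 15) + 9 = pos 24 = 'y'
  'm' (pos 12) + 9 = pos 21 = 'v'
  'k' (pos 10) + 9 = pos 19 = 't'
  'e' (pos 4) + 9 = pos 13 = 'n'
  't' (pos 19) + 9 = pos 2 = 'c'
  'u' (pos 20) + 9 = pos 3 = 'd'
  'a' (pos 0) + 9 = pos 9 = 'j'
Result: yvtncdj

yvtncdj


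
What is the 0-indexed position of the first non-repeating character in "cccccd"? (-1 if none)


Input: cccccd
Character frequencies:
  'c': 5
  'd': 1
Scanning left to right for freq == 1:
  Position 0 ('c'): freq=5, skip
  Position 1 ('c'): freq=5, skip
  Position 2 ('c'): freq=5, skip
  Position 3 ('c'): freq=5, skip
  Position 4 ('c'): freq=5, skip
  Position 5 ('d'): unique! => answer = 5

5


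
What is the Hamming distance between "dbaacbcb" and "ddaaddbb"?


Comparing "dbaacbcb" and "ddaaddbb" position by position:
  Position 0: 'd' vs 'd' => same
  Position 1: 'b' vs 'd' => differ
  Position 2: 'a' vs 'a' => same
  Position 3: 'a' vs 'a' => same
  Position 4: 'c' vs 'd' => differ
  Position 5: 'b' vs 'd' => differ
  Position 6: 'c' vs 'b' => differ
  Position 7: 'b' vs 'b' => same
Total differences (Hamming distance): 4

4


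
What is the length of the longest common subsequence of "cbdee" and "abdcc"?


LCS of "cbdee" and "abdcc"
DP table:
           a    b    d    c    c
      0    0    0    0    0    0
  c   0    0    0    0    1    1
  b   0    0    1    1    1    1
  d   0    0    1    2    2    2
  e   0    0    1    2    2    2
  e   0    0    1    2    2    2
LCS length = dp[5][5] = 2

2
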